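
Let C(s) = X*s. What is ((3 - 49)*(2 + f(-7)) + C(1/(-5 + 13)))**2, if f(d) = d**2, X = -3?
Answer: 352350441/64 ≈ 5.5055e+6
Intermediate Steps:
C(s) = -3*s
((3 - 49)*(2 + f(-7)) + C(1/(-5 + 13)))**2 = ((3 - 49)*(2 + (-7)**2) - 3/(-5 + 13))**2 = (-46*(2 + 49) - 3/8)**2 = (-46*51 - 3*1/8)**2 = (-2346 - 3/8)**2 = (-18771/8)**2 = 352350441/64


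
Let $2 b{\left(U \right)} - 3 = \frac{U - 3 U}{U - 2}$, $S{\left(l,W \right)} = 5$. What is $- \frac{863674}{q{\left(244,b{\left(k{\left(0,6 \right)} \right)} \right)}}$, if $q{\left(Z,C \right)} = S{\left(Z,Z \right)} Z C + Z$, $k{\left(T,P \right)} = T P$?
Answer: $- \frac{431837}{1037} \approx -416.43$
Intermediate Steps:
$k{\left(T,P \right)} = P T$
$b{\left(U \right)} = \frac{3}{2} - \frac{U}{-2 + U}$ ($b{\left(U \right)} = \frac{3}{2} + \frac{\left(U - 3 U\right) \frac{1}{U - 2}}{2} = \frac{3}{2} + \frac{- 2 U \frac{1}{-2 + U}}{2} = \frac{3}{2} + \frac{\left(-2\right) U \frac{1}{-2 + U}}{2} = \frac{3}{2} - \frac{U}{-2 + U}$)
$q{\left(Z,C \right)} = Z + 5 C Z$ ($q{\left(Z,C \right)} = 5 Z C + Z = 5 C Z + Z = Z + 5 C Z$)
$- \frac{863674}{q{\left(244,b{\left(k{\left(0,6 \right)} \right)} \right)}} = - \frac{863674}{244 \left(1 + 5 \frac{-6 + 6 \cdot 0}{2 \left(-2 + 6 \cdot 0\right)}\right)} = - \frac{863674}{244 \left(1 + 5 \frac{-6 + 0}{2 \left(-2 + 0\right)}\right)} = - \frac{863674}{244 \left(1 + 5 \cdot \frac{1}{2} \frac{1}{-2} \left(-6\right)\right)} = - \frac{863674}{244 \left(1 + 5 \cdot \frac{1}{2} \left(- \frac{1}{2}\right) \left(-6\right)\right)} = - \frac{863674}{244 \left(1 + 5 \cdot \frac{3}{2}\right)} = - \frac{863674}{244 \left(1 + \frac{15}{2}\right)} = - \frac{863674}{244 \cdot \frac{17}{2}} = - \frac{863674}{2074} = \left(-863674\right) \frac{1}{2074} = - \frac{431837}{1037}$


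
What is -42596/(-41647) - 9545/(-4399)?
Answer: 7046993/2207291 ≈ 3.1926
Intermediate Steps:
-42596/(-41647) - 9545/(-4399) = -42596*(-1/41647) - 9545*(-1/4399) = 42596/41647 + 115/53 = 7046993/2207291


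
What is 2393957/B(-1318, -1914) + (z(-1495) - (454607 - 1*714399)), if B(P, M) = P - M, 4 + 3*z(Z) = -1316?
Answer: 156967749/596 ≈ 2.6337e+5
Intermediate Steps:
z(Z) = -440 (z(Z) = -4/3 + (1/3)*(-1316) = -4/3 - 1316/3 = -440)
2393957/B(-1318, -1914) + (z(-1495) - (454607 - 1*714399)) = 2393957/(-1318 - 1*(-1914)) + (-440 - (454607 - 1*714399)) = 2393957/(-1318 + 1914) + (-440 - (454607 - 714399)) = 2393957/596 + (-440 - 1*(-259792)) = 2393957*(1/596) + (-440 + 259792) = 2393957/596 + 259352 = 156967749/596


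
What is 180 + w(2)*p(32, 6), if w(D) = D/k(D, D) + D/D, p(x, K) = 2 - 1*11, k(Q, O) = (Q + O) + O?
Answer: 168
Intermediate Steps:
k(Q, O) = Q + 2*O (k(Q, O) = (O + Q) + O = Q + 2*O)
p(x, K) = -9 (p(x, K) = 2 - 11 = -9)
w(D) = 4/3 (w(D) = D/(D + 2*D) + D/D = D/((3*D)) + 1 = D*(1/(3*D)) + 1 = ⅓ + 1 = 4/3)
180 + w(2)*p(32, 6) = 180 + (4/3)*(-9) = 180 - 12 = 168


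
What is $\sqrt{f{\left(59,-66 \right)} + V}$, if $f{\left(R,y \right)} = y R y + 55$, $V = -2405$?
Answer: $\sqrt{254654} \approx 504.63$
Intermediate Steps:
$f{\left(R,y \right)} = 55 + R y^{2}$ ($f{\left(R,y \right)} = R y y + 55 = R y^{2} + 55 = 55 + R y^{2}$)
$\sqrt{f{\left(59,-66 \right)} + V} = \sqrt{\left(55 + 59 \left(-66\right)^{2}\right) - 2405} = \sqrt{\left(55 + 59 \cdot 4356\right) - 2405} = \sqrt{\left(55 + 257004\right) - 2405} = \sqrt{257059 - 2405} = \sqrt{254654}$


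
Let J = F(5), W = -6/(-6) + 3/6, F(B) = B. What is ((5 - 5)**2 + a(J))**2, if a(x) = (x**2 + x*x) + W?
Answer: 10609/4 ≈ 2652.3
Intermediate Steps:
W = 3/2 (W = -6*(-1/6) + 3*(1/6) = 1 + 1/2 = 3/2 ≈ 1.5000)
J = 5
a(x) = 3/2 + 2*x**2 (a(x) = (x**2 + x*x) + 3/2 = (x**2 + x**2) + 3/2 = 2*x**2 + 3/2 = 3/2 + 2*x**2)
((5 - 5)**2 + a(J))**2 = ((5 - 5)**2 + (3/2 + 2*5**2))**2 = (0**2 + (3/2 + 2*25))**2 = (0 + (3/2 + 50))**2 = (0 + 103/2)**2 = (103/2)**2 = 10609/4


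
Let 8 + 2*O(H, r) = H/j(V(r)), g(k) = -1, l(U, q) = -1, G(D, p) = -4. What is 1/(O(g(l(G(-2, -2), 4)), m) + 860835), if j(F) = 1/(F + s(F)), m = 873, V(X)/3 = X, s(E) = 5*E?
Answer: 1/852974 ≈ 1.1724e-6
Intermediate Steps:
V(X) = 3*X
j(F) = 1/(6*F) (j(F) = 1/(F + 5*F) = 1/(6*F))
O(H, r) = -4 + 9*H*r (O(H, r) = -4 + (H/((1/(6*((3*r))))))/2 = -4 + (H/(((1/(3*r))/6)))/2 = -4 + (H/((1/(18*r))))/2 = -4 + (H*(18*r))/2 = -4 + (18*H*r)/2 = -4 + 9*H*r)
1/(O(g(l(G(-2, -2), 4)), m) + 860835) = 1/((-4 + 9*(-1)*873) + 860835) = 1/((-4 - 7857) + 860835) = 1/(-7861 + 860835) = 1/852974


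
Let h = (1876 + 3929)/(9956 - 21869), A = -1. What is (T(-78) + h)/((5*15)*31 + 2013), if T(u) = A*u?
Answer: 102601/5742066 ≈ 0.017868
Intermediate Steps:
T(u) = -u
h = -1935/3971 (h = 5805/(-11913) = 5805*(-1/11913) = -1935/3971 ≈ -0.48728)
(T(-78) + h)/((5*15)*31 + 2013) = (-1*(-78) - 1935/3971)/((5*15)*31 + 2013) = (78 - 1935/3971)/(75*31 + 2013) = 307803/(3971*(2325 + 2013)) = (307803/3971)/4338 = (307803/3971)*(1/4338) = 102601/5742066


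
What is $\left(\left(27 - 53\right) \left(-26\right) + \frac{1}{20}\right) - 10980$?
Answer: $- \frac{206079}{20} \approx -10304.0$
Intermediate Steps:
$\left(\left(27 - 53\right) \left(-26\right) + \frac{1}{20}\right) - 10980 = \left(\left(-26\right) \left(-26\right) + \frac{1}{20}\right) - 10980 = \left(676 + \frac{1}{20}\right) - 10980 = \frac{13521}{20} - 10980 = - \frac{206079}{20}$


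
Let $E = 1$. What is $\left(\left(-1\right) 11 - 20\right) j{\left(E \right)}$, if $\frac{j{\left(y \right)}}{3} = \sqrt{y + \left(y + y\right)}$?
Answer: $- 93 \sqrt{3} \approx -161.08$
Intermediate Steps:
$j{\left(y \right)} = 3 \sqrt{3} \sqrt{y}$ ($j{\left(y \right)} = 3 \sqrt{y + \left(y + y\right)} = 3 \sqrt{y + 2 y} = 3 \sqrt{3 y} = 3 \sqrt{3} \sqrt{y}$)
$\left(\left(-1\right) 11 - 20\right) j{\left(E \right)} = \left(\left(-1\right) 11 - 20\right) 3 \sqrt{3} \sqrt{1} = \left(-11 - 20\right) 3 \sqrt{3} \cdot 1 = - 31 \cdot 3 \sqrt{3} = - 93 \sqrt{3}$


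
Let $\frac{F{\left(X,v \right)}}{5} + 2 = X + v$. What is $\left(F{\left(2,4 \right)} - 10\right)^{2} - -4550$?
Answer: $4650$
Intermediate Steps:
$F{\left(X,v \right)} = -10 + 5 X + 5 v$ ($F{\left(X,v \right)} = -10 + 5 \left(X + v\right) = -10 + \left(5 X + 5 v\right) = -10 + 5 X + 5 v$)
$\left(F{\left(2,4 \right)} - 10\right)^{2} - -4550 = \left(\left(-10 + 5 \cdot 2 + 5 \cdot 4\right) - 10\right)^{2} - -4550 = \left(\left(-10 + 10 + 20\right) - 10\right)^{2} + 4550 = \left(20 - 10\right)^{2} + 4550 = 10^{2} + 4550 = 100 + 4550 = 4650$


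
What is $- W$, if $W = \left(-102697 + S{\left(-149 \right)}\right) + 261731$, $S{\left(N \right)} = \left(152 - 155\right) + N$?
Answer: $-158882$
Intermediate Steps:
$S{\left(N \right)} = -3 + N$
$W = 158882$ ($W = \left(-102697 - 152\right) + 261731 = -102849 + 261731 = 158882$)
$- W = \left(-1\right) 158882 = -158882$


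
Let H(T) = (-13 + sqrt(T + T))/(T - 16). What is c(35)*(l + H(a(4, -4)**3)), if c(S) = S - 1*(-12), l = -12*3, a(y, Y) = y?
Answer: -81827/48 + 47*sqrt(2)/6 ≈ -1693.7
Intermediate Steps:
l = -36
H(T) = (-13 + sqrt(2)*sqrt(T))/(-16 + T) (H(T) = (-13 + sqrt(2*T))/(-16 + T) = (-13 + sqrt(2)*sqrt(T))/(-16 + T))
c(S) = 12 + S (c(S) = S + 12 = 12 + S)
c(35)*(l + H(a(4, -4)**3)) = (12 + 35)*(-36 + (-13 + sqrt(2)*sqrt(4**3))/(-16 + 4**3)) = 47*(-36 + (-13 + sqrt(2)*sqrt(64))/(-16 + 64)) = 47*(-36 + (-13 + sqrt(2)*8)/48) = 47*(-36 + (-13 + 8*sqrt(2))/48) = 47*(-36 + (-13/48 + sqrt(2)/6)) = 47*(-1741/48 + sqrt(2)/6) = -81827/48 + 47*sqrt(2)/6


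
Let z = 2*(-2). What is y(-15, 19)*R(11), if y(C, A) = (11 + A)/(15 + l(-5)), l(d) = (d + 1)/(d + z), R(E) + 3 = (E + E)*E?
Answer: 64530/139 ≈ 464.24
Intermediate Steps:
z = -4
R(E) = -3 + 2*E**2 (R(E) = -3 + (E + E)*E = -3 + (2*E)*E = -3 + 2*E**2)
l(d) = (1 + d)/(-4 + d) (l(d) = (d + 1)/(d - 4) = (1 + d)/(-4 + d))
y(C, A) = 99/139 + 9*A/139 (y(C, A) = (11 + A)/(15 + (1 - 5)/(-4 - 5)) = (11 + A)/(15 - 4/(-9)) = (11 + A)/(15 - 1/9*(-4)) = (11 + A)/(15 + 4/9) = (11 + A)/(139/9) = (11 + A)*(9/139) = 99/139 + 9*A/139)
y(-15, 19)*R(11) = (99/139 + (9/139)*19)*(-3 + 2*11**2) = (99/139 + 171/139)*(-3 + 2*121) = 270*(-3 + 242)/139 = (270/139)*239 = 64530/139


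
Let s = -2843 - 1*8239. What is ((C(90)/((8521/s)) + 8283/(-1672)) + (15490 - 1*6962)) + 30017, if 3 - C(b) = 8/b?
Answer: 748677834977/19427880 ≈ 38536.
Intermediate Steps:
C(b) = 3 - 8/b
s = -11082 (s = -2843 - 8239 = -11082)
((C(90)/((8521/s)) + 8283/(-1672)) + (15490 - 1*6962)) + 30017 = (((3 - 8/90)/((8521/(-11082))) + 8283/(-1672)) + (15490 - 1*6962)) + 30017 = (((3 - 8*1/90)/((8521*(-1/11082))) + 8283*(-1/1672)) + (15490 - 6962)) + 30017 = (((3 - 4/45)/(-8521/11082) - 753/152) + 8528) + 30017 = (((131/45)*(-11082/8521) - 753/152) + 8528) + 30017 = ((-483914/127815 - 753/152) + 8528) + 30017 = (-169799623/19427880 + 8528) + 30017 = 165511161017/19427880 + 30017 = 748677834977/19427880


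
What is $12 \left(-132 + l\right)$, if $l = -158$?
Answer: $-3480$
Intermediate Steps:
$12 \left(-132 + l\right) = 12 \left(-132 - 158\right) = 12 \left(-290\right) = -3480$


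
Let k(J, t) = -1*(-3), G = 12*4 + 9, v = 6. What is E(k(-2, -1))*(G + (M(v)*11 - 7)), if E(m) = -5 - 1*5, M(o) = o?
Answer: -1160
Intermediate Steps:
G = 57 (G = 48 + 9 = 57)
k(J, t) = 3
E(m) = -10 (E(m) = -5 - 5 = -10)
E(k(-2, -1))*(G + (M(v)*11 - 7)) = -10*(57 + (6*11 - 7)) = -10*(57 + (66 - 7)) = -10*(57 + 59) = -10*116 = -1160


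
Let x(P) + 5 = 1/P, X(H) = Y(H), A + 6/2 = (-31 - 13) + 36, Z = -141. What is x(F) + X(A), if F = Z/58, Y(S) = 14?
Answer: 1211/141 ≈ 8.5887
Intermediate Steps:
F = -141/58 ≈ -2.4310
A = -11 (A = -3 + ((-31 - 13) + 36) = -3 + (-44 + 36) = -3 - 8 = -11)
X(H) = 14
x(P) = -5 + 1/P
x(F) + X(A) = (-5 + 1/(-141/58)) + 14 = (-5 - 58/141) + 14 = -763/141 + 14 = 1211/141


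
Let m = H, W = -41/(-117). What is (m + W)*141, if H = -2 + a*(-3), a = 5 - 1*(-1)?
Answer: -108053/39 ≈ -2770.6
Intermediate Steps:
a = 6 (a = 5 + 1 = 6)
W = 41/117 (W = -41*(-1/117) = 41/117 ≈ 0.35043)
H = -20 (H = -2 + 6*(-3) = -2 - 18 = -20)
m = -20
(m + W)*141 = (-20 + 41/117)*141 = -2299/117*141 = -108053/39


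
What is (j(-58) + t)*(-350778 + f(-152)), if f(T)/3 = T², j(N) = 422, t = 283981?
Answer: -80049774798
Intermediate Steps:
f(T) = 3*T²
(j(-58) + t)*(-350778 + f(-152)) = (422 + 283981)*(-350778 + 3*(-152)²) = 284403*(-350778 + 3*23104) = 284403*(-350778 + 69312) = 284403*(-281466) = -80049774798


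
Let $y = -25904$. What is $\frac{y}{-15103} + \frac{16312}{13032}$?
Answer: $\frac{72992633}{24602787} \approx 2.9668$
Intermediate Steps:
$\frac{y}{-15103} + \frac{16312}{13032} = - \frac{25904}{-15103} + \frac{16312}{13032} = \left(-25904\right) \left(- \frac{1}{15103}\right) + 16312 \cdot \frac{1}{13032} = \frac{25904}{15103} + \frac{2039}{1629} = \frac{72992633}{24602787}$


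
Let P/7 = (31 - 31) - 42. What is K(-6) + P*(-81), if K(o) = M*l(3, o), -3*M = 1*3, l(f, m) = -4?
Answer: 23818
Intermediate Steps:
M = -1 (M = -3/3 = -1/3*3 = -1)
K(o) = 4 (K(o) = -1*(-4) = 4)
P = -294 (P = 7*((31 - 31) - 42) = 7*(0 - 42) = 7*(-42) = -294)
K(-6) + P*(-81) = 4 - 294*(-81) = 4 + 23814 = 23818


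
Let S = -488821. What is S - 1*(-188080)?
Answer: -300741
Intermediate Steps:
S - 1*(-188080) = -488821 - 1*(-188080) = -488821 + 188080 = -300741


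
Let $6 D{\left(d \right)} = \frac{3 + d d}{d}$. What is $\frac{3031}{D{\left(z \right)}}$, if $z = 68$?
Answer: $\frac{176664}{661} \approx 267.27$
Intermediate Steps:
$D{\left(d \right)} = \frac{3 + d^{2}}{6 d}$ ($D{\left(d \right)} = \frac{\left(3 + d d\right) \frac{1}{d}}{6} = \frac{\left(3 + d^{2}\right) \frac{1}{d}}{6} = \frac{\frac{1}{d} \left(3 + d^{2}\right)}{6} = \frac{3 + d^{2}}{6 d}$)
$\frac{3031}{D{\left(z \right)}} = \frac{3031}{\frac{1}{6} \cdot \frac{1}{68} \left(3 + 68^{2}\right)} = \frac{3031}{\frac{1}{6} \cdot \frac{1}{68} \left(3 + 4624\right)} = \frac{3031}{\frac{1}{6} \cdot \frac{1}{68} \cdot 4627} = \frac{3031}{\frac{4627}{408}} = 3031 \cdot \frac{408}{4627} = \frac{176664}{661}$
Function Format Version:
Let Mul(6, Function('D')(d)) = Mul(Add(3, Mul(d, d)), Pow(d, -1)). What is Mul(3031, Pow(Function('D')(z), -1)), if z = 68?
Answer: Rational(176664, 661) ≈ 267.27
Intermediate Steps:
Function('D')(d) = Mul(Rational(1, 6), Pow(d, -1), Add(3, Pow(d, 2))) (Function('D')(d) = Mul(Rational(1, 6), Mul(Add(3, Mul(d, d)), Pow(d, -1))) = Mul(Rational(1, 6), Mul(Add(3, Pow(d, 2)), Pow(d, -1))) = Mul(Rational(1, 6), Mul(Pow(d, -1), Add(3, Pow(d, 2)))) = Mul(Rational(1, 6), Pow(d, -1), Add(3, Pow(d, 2))))
Mul(3031, Pow(Function('D')(z), -1)) = Mul(3031, Pow(Mul(Rational(1, 6), Pow(68, -1), Add(3, Pow(68, 2))), -1)) = Mul(3031, Pow(Mul(Rational(1, 6), Rational(1, 68), Add(3, 4624)), -1)) = Mul(3031, Pow(Mul(Rational(1, 6), Rational(1, 68), 4627), -1)) = Mul(3031, Pow(Rational(4627, 408), -1)) = Mul(3031, Rational(408, 4627)) = Rational(176664, 661)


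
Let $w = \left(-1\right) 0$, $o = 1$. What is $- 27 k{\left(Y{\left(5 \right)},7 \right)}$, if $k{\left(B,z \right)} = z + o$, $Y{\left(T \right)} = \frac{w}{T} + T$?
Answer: $-216$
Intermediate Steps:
$w = 0$
$Y{\left(T \right)} = T$ ($Y{\left(T \right)} = \frac{1}{T} 0 + T = 0 + T = T$)
$k{\left(B,z \right)} = 1 + z$ ($k{\left(B,z \right)} = z + 1 = 1 + z$)
$- 27 k{\left(Y{\left(5 \right)},7 \right)} = - 27 \left(1 + 7\right) = \left(-27\right) 8 = -216$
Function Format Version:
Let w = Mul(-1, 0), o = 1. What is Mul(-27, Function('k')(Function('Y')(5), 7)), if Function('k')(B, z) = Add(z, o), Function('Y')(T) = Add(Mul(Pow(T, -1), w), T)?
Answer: -216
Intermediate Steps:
w = 0
Function('Y')(T) = T (Function('Y')(T) = Add(Mul(Pow(T, -1), 0), T) = Add(0, T) = T)
Function('k')(B, z) = Add(1, z) (Function('k')(B, z) = Add(z, 1) = Add(1, z))
Mul(-27, Function('k')(Function('Y')(5), 7)) = Mul(-27, Add(1, 7)) = Mul(-27, 8) = -216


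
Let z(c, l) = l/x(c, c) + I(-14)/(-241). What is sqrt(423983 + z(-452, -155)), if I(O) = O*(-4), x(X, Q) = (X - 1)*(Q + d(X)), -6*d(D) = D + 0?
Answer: sqrt(28678277485227381866)/8224366 ≈ 651.14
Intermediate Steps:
d(D) = -D/6 (d(D) = -(D + 0)/6 = -D/6)
x(X, Q) = (-1 + X)*(Q - X/6) (x(X, Q) = (X - 1)*(Q - X/6) = (-1 + X)*(Q - X/6))
I(O) = -4*O
z(c, l) = -56/241 + l/(-5*c/6 + 5*c**2/6) (z(c, l) = l/(-c - c**2/6 + c/6 + c*c) - 4*(-14)/(-241) = l/(-c - c**2/6 + c/6 + c**2) + 56*(-1/241) = l/(-5*c/6 + 5*c**2/6) - 56/241 = -56/241 + l/(-5*c/6 + 5*c**2/6))
sqrt(423983 + z(-452, -155)) = sqrt(423983 + (2/1205)*(-140*(-452)**2 + 140*(-452) + 723*(-155))/(-452*(-1 - 452))) = sqrt(423983 + (2/1205)*(-1/452)*(-140*204304 - 63280 - 112065)/(-453)) = sqrt(423983 + (2/1205)*(-1/452)*(-1/453)*(-28602560 - 63280 - 112065)) = sqrt(423983 + (2/1205)*(-1/452)*(-1/453)*(-28777905)) = sqrt(423983 - 1918527/8224366) = sqrt(3486989451251/8224366) = sqrt(28678277485227381866)/8224366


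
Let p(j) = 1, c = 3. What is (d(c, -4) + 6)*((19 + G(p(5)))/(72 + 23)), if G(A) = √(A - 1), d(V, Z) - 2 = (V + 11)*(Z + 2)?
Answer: -4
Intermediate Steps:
d(V, Z) = 2 + (2 + Z)*(11 + V) (d(V, Z) = 2 + (V + 11)*(Z + 2) = 2 + (11 + V)*(2 + Z) = 2 + (2 + Z)*(11 + V))
G(A) = √(-1 + A)
(d(c, -4) + 6)*((19 + G(p(5)))/(72 + 23)) = ((24 + 2*3 + 11*(-4) + 3*(-4)) + 6)*((19 + √(-1 + 1))/(72 + 23)) = ((24 + 6 - 44 - 12) + 6)*((19 + √0)/95) = (-26 + 6)*((19 + 0)*(1/95)) = -380/95 = -20*⅕ = -4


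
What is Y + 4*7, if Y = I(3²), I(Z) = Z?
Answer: 37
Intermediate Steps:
Y = 9 (Y = 3² = 9)
Y + 4*7 = 9 + 4*7 = 9 + 28 = 37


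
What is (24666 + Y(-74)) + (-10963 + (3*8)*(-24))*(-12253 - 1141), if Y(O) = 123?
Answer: 154578155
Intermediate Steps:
(24666 + Y(-74)) + (-10963 + (3*8)*(-24))*(-12253 - 1141) = (24666 + 123) + (-10963 + (3*8)*(-24))*(-12253 - 1141) = 24789 + (-10963 + 24*(-24))*(-13394) = 24789 + (-10963 - 576)*(-13394) = 24789 - 11539*(-13394) = 24789 + 154553366 = 154578155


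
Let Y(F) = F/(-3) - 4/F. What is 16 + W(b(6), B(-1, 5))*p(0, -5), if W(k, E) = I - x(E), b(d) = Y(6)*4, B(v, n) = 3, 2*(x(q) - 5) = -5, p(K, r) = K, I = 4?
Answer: 16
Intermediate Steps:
x(q) = 5/2 (x(q) = 5 + (1/2)*(-5) = 5 - 5/2 = 5/2)
Y(F) = -4/F - F/3 (Y(F) = F*(-1/3) - 4/F = -F/3 - 4/F = -4/F - F/3)
b(d) = -32/3 (b(d) = (-4/6 - 1/3*6)*4 = (-4*1/6 - 2)*4 = (-2/3 - 2)*4 = -8/3*4 = -32/3)
W(k, E) = 3/2 (W(k, E) = 4 - 1*5/2 = 4 - 5/2 = 3/2)
16 + W(b(6), B(-1, 5))*p(0, -5) = 16 + (3/2)*0 = 16 + 0 = 16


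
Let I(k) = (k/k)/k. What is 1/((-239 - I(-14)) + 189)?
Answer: -14/699 ≈ -0.020029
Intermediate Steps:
I(k) = 1/k
1/((-239 - I(-14)) + 189) = 1/((-239 - 1/(-14)) + 189) = 1/((-239 - 1*(-1/14)) + 189) = 1/((-239 + 1/14) + 189) = 1/(-3345/14 + 189) = 1/(-699/14) = -14/699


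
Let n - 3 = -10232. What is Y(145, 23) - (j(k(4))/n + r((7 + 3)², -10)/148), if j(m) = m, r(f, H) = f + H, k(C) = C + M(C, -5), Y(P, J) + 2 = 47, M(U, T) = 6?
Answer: 33603005/756946 ≈ 44.393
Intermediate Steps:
n = -10229 (n = 3 - 10232 = -10229)
Y(P, J) = 45 (Y(P, J) = -2 + 47 = 45)
k(C) = 6 + C (k(C) = C + 6 = 6 + C)
r(f, H) = H + f
Y(145, 23) - (j(k(4))/n + r((7 + 3)², -10)/148) = 45 - ((6 + 4)/(-10229) + (-10 + (7 + 3)²)/148) = 45 - (10*(-1/10229) + (-10 + 10²)*(1/148)) = 45 - (-10/10229 + (-10 + 100)*(1/148)) = 45 - (-10/10229 + 90*(1/148)) = 45 - (-10/10229 + 45/74) = 45 - 1*459565/756946 = 45 - 459565/756946 = 33603005/756946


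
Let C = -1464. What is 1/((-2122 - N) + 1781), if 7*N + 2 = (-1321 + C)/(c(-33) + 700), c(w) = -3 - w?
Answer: -1022/347653 ≈ -0.0029397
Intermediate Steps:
N = -849/1022 (N = -2/7 + ((-1321 - 1464)/((-3 - 1*(-33)) + 700))/7 = -2/7 + (-2785/((-3 + 33) + 700))/7 = -2/7 + (-2785/(30 + 700))/7 = -2/7 + (-2785/730)/7 = -2/7 + (-2785*1/730)/7 = -2/7 + (1/7)*(-557/146) = -2/7 - 557/1022 = -849/1022 ≈ -0.83072)
1/((-2122 - N) + 1781) = 1/((-2122 - 1*(-849/1022)) + 1781) = 1/((-2122 + 849/1022) + 1781) = 1/(-2167835/1022 + 1781) = 1/(-347653/1022) = -1022/347653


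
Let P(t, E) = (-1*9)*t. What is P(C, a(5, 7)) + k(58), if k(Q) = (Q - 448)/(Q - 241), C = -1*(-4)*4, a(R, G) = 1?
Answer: -8654/61 ≈ -141.87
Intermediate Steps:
C = 16 (C = 4*4 = 16)
k(Q) = (-448 + Q)/(-241 + Q)
P(t, E) = -9*t
P(C, a(5, 7)) + k(58) = -9*16 + (-448 + 58)/(-241 + 58) = -144 - 390/(-183) = -144 - 1/183*(-390) = -144 + 130/61 = -8654/61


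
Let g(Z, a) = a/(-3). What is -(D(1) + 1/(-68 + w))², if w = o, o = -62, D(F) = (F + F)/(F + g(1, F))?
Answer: -151321/16900 ≈ -8.9539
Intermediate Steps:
g(Z, a) = -a/3 (g(Z, a) = a*(-⅓) = -a/3)
D(F) = 3 (D(F) = (F + F)/(F - F/3) = (2*F)/((2*F/3)) = (2*F)*(3/(2*F)) = 3)
w = -62
-(D(1) + 1/(-68 + w))² = -(3 + 1/(-68 - 62))² = -(3 + 1/(-130))² = -(3 - 1/130)² = -(389/130)² = -1*151321/16900 = -151321/16900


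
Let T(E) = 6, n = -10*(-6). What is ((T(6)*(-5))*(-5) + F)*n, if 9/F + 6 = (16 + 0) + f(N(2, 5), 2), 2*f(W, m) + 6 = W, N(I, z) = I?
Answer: 18135/2 ≈ 9067.5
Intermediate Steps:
f(W, m) = -3 + W/2
n = 60
F = 9/8 (F = 9/(-6 + ((16 + 0) + (-3 + (½)*2))) = 9/(-6 + (16 + (-3 + 1))) = 9/(-6 + (16 - 2)) = 9/(-6 + 14) = 9/8 ≈ 1.1250)
((T(6)*(-5))*(-5) + F)*n = ((6*(-5))*(-5) + 9/8)*60 = (-30*(-5) + 9/8)*60 = (150 + 9/8)*60 = (1209/8)*60 = 18135/2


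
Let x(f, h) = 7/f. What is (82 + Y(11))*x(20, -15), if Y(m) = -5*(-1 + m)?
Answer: 56/5 ≈ 11.200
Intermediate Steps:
Y(m) = 5 - 5*m
(82 + Y(11))*x(20, -15) = (82 + (5 - 5*11))*(7/20) = (82 + (5 - 55))*(7*(1/20)) = (82 - 50)*(7/20) = 32*(7/20) = 56/5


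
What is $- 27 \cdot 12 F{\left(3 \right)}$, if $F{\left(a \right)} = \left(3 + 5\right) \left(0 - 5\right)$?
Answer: $12960$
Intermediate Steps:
$F{\left(a \right)} = -40$ ($F{\left(a \right)} = 8 \left(-5\right) = -40$)
$- 27 \cdot 12 F{\left(3 \right)} = - 27 \cdot 12 \left(-40\right) = \left(-27\right) \left(-480\right) = 12960$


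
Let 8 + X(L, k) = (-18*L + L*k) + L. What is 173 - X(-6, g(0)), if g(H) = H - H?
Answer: 79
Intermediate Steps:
g(H) = 0
X(L, k) = -8 - 17*L + L*k (X(L, k) = -8 + ((-18*L + L*k) + L) = -8 + (-17*L + L*k) = -8 - 17*L + L*k)
173 - X(-6, g(0)) = 173 - (-8 - 17*(-6) - 6*0) = 173 - (-8 + 102 + 0) = 173 - 1*94 = 173 - 94 = 79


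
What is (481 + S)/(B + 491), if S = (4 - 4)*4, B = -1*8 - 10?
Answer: 481/473 ≈ 1.0169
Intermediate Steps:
B = -18 (B = -8 - 10 = -18)
S = 0 (S = 0*4 = 0)
(481 + S)/(B + 491) = (481 + 0)/(-18 + 491) = 481/473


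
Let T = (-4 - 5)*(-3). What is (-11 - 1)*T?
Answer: -324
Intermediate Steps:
T = 27 (T = -9*(-3) = 27)
(-11 - 1)*T = (-11 - 1)*27 = -12*27 = -324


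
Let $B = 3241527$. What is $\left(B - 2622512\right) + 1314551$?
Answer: $1933566$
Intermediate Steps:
$\left(B - 2622512\right) + 1314551 = \left(3241527 - 2622512\right) + 1314551 = 619015 + 1314551 = 1933566$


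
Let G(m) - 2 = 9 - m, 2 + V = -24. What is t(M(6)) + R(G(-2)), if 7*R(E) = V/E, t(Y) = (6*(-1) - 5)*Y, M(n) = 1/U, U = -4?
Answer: 69/28 ≈ 2.4643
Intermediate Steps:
M(n) = -¼ (M(n) = 1/(-4) = -¼)
V = -26 (V = -2 - 24 = -26)
t(Y) = -11*Y (t(Y) = (-6 - 5)*Y = -11*Y)
G(m) = 11 - m (G(m) = 2 + (9 - m) = 11 - m)
R(E) = -26/(7*E) (R(E) = (-26/E)/7 = -26/(7*E))
t(M(6)) + R(G(-2)) = -11*(-¼) - 26/(7*(11 - 1*(-2))) = 11/4 - 26/(7*(11 + 2)) = 11/4 - 26/7/13 = 11/4 - 26/7*1/13 = 11/4 - 2/7 = 69/28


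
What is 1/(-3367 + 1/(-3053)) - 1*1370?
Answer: -14082852293/10279452 ≈ -1370.0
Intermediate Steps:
1/(-3367 + 1/(-3053)) - 1*1370 = 1/(-3367 - 1/3053) - 1370 = 1/(-10279452/3053) - 1370 = -3053/10279452 - 1370 = -14082852293/10279452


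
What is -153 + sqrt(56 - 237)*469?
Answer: -153 + 469*I*sqrt(181) ≈ -153.0 + 6309.8*I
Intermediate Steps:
-153 + sqrt(56 - 237)*469 = -153 + sqrt(-181)*469 = -153 + (I*sqrt(181))*469 = -153 + 469*I*sqrt(181)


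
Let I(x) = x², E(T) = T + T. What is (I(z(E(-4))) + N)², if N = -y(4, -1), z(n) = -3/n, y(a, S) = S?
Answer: 5329/4096 ≈ 1.3010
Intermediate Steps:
E(T) = 2*T
N = 1 (N = -1*(-1) = 1)
(I(z(E(-4))) + N)² = ((-3/(2*(-4)))² + 1)² = ((-3/(-8))² + 1)² = ((-3*(-⅛))² + 1)² = ((3/8)² + 1)² = (9/64 + 1)² = (73/64)² = 5329/4096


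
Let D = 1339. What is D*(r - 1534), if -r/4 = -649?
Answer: 1422018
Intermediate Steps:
r = 2596 (r = -4*(-649) = 2596)
D*(r - 1534) = 1339*(2596 - 1534) = 1339*1062 = 1422018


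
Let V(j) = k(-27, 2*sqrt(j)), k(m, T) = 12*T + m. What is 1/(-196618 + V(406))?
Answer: -196645/38669022169 - 24*sqrt(406)/38669022169 ≈ -5.0978e-6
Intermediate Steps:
k(m, T) = m + 12*T
V(j) = -27 + 24*sqrt(j) (V(j) = -27 + 12*(2*sqrt(j)) = -27 + 24*sqrt(j))
1/(-196618 + V(406)) = 1/(-196618 + (-27 + 24*sqrt(406))) = 1/(-196645 + 24*sqrt(406))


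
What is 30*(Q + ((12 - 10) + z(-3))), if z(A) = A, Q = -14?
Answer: -450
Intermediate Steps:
30*(Q + ((12 - 10) + z(-3))) = 30*(-14 + ((12 - 10) - 3)) = 30*(-14 + (2 - 3)) = 30*(-14 - 1) = 30*(-15) = -450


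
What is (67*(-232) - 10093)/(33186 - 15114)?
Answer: -25637/18072 ≈ -1.4186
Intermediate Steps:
(67*(-232) - 10093)/(33186 - 15114) = (-15544 - 10093)/18072 = -25637*1/18072 = -25637/18072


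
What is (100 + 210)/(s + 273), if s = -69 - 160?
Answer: 155/22 ≈ 7.0455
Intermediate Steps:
s = -229
(100 + 210)/(s + 273) = (100 + 210)/(-229 + 273) = 310/44 = 310*(1/44) = 155/22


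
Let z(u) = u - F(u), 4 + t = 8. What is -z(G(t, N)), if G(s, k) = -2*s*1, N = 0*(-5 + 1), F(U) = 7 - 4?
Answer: 11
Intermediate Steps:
F(U) = 3
N = 0 (N = 0*(-4) = 0)
t = 4 (t = -4 + 8 = 4)
G(s, k) = -2*s
z(u) = -3 + u (z(u) = u - 1*3 = u - 3 = -3 + u)
-z(G(t, N)) = -(-3 - 2*4) = -(-3 - 8) = -1*(-11) = 11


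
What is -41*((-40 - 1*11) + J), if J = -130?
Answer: 7421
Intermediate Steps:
-41*((-40 - 1*11) + J) = -41*((-40 - 1*11) - 130) = -41*((-40 - 11) - 130) = -41*(-51 - 130) = -41*(-181) = 7421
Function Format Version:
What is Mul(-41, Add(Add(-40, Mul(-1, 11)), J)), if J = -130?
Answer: 7421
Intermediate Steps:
Mul(-41, Add(Add(-40, Mul(-1, 11)), J)) = Mul(-41, Add(Add(-40, Mul(-1, 11)), -130)) = Mul(-41, Add(Add(-40, -11), -130)) = Mul(-41, Add(-51, -130)) = Mul(-41, -181) = 7421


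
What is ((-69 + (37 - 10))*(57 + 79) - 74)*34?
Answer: -196724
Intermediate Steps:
((-69 + (37 - 10))*(57 + 79) - 74)*34 = ((-69 + 27)*136 - 74)*34 = (-42*136 - 74)*34 = (-5712 - 74)*34 = -5786*34 = -196724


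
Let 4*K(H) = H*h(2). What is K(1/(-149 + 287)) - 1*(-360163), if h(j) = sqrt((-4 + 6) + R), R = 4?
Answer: 360163 + sqrt(6)/552 ≈ 3.6016e+5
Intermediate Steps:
h(j) = sqrt(6) (h(j) = sqrt((-4 + 6) + 4) = sqrt(2 + 4) = sqrt(6))
K(H) = H*sqrt(6)/4 (K(H) = (H*sqrt(6))/4 = H*sqrt(6)/4)
K(1/(-149 + 287)) - 1*(-360163) = sqrt(6)/(4*(-149 + 287)) - 1*(-360163) = (1/4)*sqrt(6)/138 + 360163 = (1/4)*(1/138)*sqrt(6) + 360163 = sqrt(6)/552 + 360163 = 360163 + sqrt(6)/552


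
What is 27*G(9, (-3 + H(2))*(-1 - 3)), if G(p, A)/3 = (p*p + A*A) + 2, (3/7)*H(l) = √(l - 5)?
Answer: -2781 - 18144*I*√3 ≈ -2781.0 - 31426.0*I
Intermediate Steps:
H(l) = 7*√(-5 + l)/3 (H(l) = 7*√(l - 5)/3 = 7*√(-5 + l)/3)
G(p, A) = 6 + 3*A² + 3*p² (G(p, A) = 3*((p*p + A*A) + 2) = 3*((p² + A²) + 2) = 3*((A² + p²) + 2) = 3*(2 + A² + p²) = 6 + 3*A² + 3*p²)
27*G(9, (-3 + H(2))*(-1 - 3)) = 27*(6 + 3*((-3 + 7*√(-5 + 2)/3)*(-1 - 3))² + 3*9²) = 27*(6 + 3*((-3 + 7*√(-3)/3)*(-4))² + 3*81) = 27*(6 + 3*((-3 + 7*(I*√3)/3)*(-4))² + 243) = 27*(6 + 3*((-3 + 7*I*√3/3)*(-4))² + 243) = 27*(6 + 3*(12 - 28*I*√3/3)² + 243) = 27*(249 + 3*(12 - 28*I*√3/3)²) = 6723 + 81*(12 - 28*I*√3/3)²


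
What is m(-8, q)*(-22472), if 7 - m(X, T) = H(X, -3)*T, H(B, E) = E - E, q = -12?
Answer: -157304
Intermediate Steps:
H(B, E) = 0
m(X, T) = 7 (m(X, T) = 7 - 0*T = 7 - 1*0 = 7 + 0 = 7)
m(-8, q)*(-22472) = 7*(-22472) = -157304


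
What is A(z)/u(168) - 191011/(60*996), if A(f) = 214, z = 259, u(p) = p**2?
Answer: -6224891/1952160 ≈ -3.1887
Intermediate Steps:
A(z)/u(168) - 191011/(60*996) = 214/(168**2) - 191011/(60*996) = 214/28224 - 191011/59760 = 214*(1/28224) - 191011*1/59760 = 107/14112 - 191011/59760 = -6224891/1952160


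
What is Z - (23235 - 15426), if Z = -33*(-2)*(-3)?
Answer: -8007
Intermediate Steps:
Z = -198 (Z = 66*(-3) = -198)
Z - (23235 - 15426) = -198 - (23235 - 15426) = -198 - 1*7809 = -198 - 7809 = -8007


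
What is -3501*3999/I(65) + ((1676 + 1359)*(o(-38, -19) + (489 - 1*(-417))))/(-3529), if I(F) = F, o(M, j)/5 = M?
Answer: -49549009871/229385 ≈ -2.1601e+5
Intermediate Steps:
o(M, j) = 5*M
-3501*3999/I(65) + ((1676 + 1359)*(o(-38, -19) + (489 - 1*(-417))))/(-3529) = -3501/(65/3999) + ((1676 + 1359)*(5*(-38) + (489 - 1*(-417))))/(-3529) = -3501/(65*(1/3999)) + (3035*(-190 + (489 + 417)))*(-1/3529) = -3501/65/3999 + (3035*(-190 + 906))*(-1/3529) = -3501*3999/65 + (3035*716)*(-1/3529) = -14000499/65 + 2173060*(-1/3529) = -14000499/65 - 2173060/3529 = -49549009871/229385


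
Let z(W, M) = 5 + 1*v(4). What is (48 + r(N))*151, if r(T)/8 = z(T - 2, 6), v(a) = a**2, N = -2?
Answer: 32616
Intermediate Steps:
z(W, M) = 21 (z(W, M) = 5 + 1*4**2 = 5 + 1*16 = 5 + 16 = 21)
r(T) = 168 (r(T) = 8*21 = 168)
(48 + r(N))*151 = (48 + 168)*151 = 216*151 = 32616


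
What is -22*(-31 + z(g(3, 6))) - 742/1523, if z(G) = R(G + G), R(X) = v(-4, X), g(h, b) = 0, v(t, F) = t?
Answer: 1171968/1523 ≈ 769.51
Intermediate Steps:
R(X) = -4
z(G) = -4
-22*(-31 + z(g(3, 6))) - 742/1523 = -22*(-31 - 4) - 742/1523 = -22*(-35) - 742*1/1523 = 770 - 742/1523 = 1171968/1523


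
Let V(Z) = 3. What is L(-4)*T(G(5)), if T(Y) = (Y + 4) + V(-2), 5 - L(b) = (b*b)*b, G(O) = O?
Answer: 828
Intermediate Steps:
L(b) = 5 - b**3 (L(b) = 5 - b*b*b = 5 - b**2*b = 5 - b**3)
T(Y) = 7 + Y (T(Y) = (Y + 4) + 3 = (4 + Y) + 3 = 7 + Y)
L(-4)*T(G(5)) = (5 - 1*(-4)**3)*(7 + 5) = (5 - 1*(-64))*12 = (5 + 64)*12 = 69*12 = 828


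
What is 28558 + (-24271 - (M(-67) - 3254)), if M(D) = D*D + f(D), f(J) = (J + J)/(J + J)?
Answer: 3051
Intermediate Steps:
f(J) = 1 (f(J) = (2*J)/((2*J)) = (2*J)*(1/(2*J)) = 1)
M(D) = 1 + D² (M(D) = D*D + 1 = D² + 1 = 1 + D²)
28558 + (-24271 - (M(-67) - 3254)) = 28558 + (-24271 - ((1 + (-67)²) - 3254)) = 28558 + (-24271 - ((1 + 4489) - 3254)) = 28558 + (-24271 - (4490 - 3254)) = 28558 + (-24271 - 1*1236) = 28558 + (-24271 - 1236) = 28558 - 25507 = 3051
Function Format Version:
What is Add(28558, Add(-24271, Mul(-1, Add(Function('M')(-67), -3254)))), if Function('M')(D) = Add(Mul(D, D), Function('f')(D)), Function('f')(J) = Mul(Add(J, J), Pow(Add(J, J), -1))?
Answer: 3051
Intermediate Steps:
Function('f')(J) = 1 (Function('f')(J) = Mul(Mul(2, J), Pow(Mul(2, J), -1)) = Mul(Mul(2, J), Mul(Rational(1, 2), Pow(J, -1))) = 1)
Function('M')(D) = Add(1, Pow(D, 2)) (Function('M')(D) = Add(Mul(D, D), 1) = Add(Pow(D, 2), 1) = Add(1, Pow(D, 2)))
Add(28558, Add(-24271, Mul(-1, Add(Function('M')(-67), -3254)))) = Add(28558, Add(-24271, Mul(-1, Add(Add(1, Pow(-67, 2)), -3254)))) = Add(28558, Add(-24271, Mul(-1, Add(Add(1, 4489), -3254)))) = Add(28558, Add(-24271, Mul(-1, Add(4490, -3254)))) = Add(28558, Add(-24271, Mul(-1, 1236))) = Add(28558, Add(-24271, -1236)) = Add(28558, -25507) = 3051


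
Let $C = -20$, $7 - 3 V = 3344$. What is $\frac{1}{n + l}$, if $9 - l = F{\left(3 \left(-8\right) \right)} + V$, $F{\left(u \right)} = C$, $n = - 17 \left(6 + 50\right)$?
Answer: $\frac{3}{568} \approx 0.0052817$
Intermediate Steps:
$V = - \frac{3337}{3}$ ($V = \frac{7}{3} - \frac{3344}{3} = - \frac{3337}{3} \approx -1112.3$)
$n = -952$ ($n = \left(-17\right) 56 = -952$)
$F{\left(u \right)} = -20$
$l = \frac{3424}{3}$ ($l = 9 - \left(-20 - \frac{3337}{3}\right) = 9 - - \frac{3397}{3} = 9 + \frac{3397}{3} = \frac{3424}{3} \approx 1141.3$)
$\frac{1}{n + l} = \frac{1}{-952 + \frac{3424}{3}} = \frac{1}{\frac{568}{3}} = \frac{3}{568}$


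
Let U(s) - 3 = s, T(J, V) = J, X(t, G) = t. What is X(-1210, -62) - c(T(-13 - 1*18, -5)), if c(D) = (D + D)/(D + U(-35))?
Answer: -76292/63 ≈ -1211.0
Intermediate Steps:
U(s) = 3 + s
c(D) = 2*D/(-32 + D) (c(D) = (D + D)/(D + (3 - 35)) = (2*D)/(D - 32) = (2*D)/(-32 + D) = 2*D/(-32 + D))
X(-1210, -62) - c(T(-13 - 1*18, -5)) = -1210 - 2*(-13 - 1*18)/(-32 + (-13 - 1*18)) = -1210 - 2*(-13 - 18)/(-32 + (-13 - 18)) = -1210 - 2*(-31)/(-32 - 31) = -1210 - 2*(-31)/(-63) = -1210 - 2*(-31)*(-1)/63 = -1210 - 1*62/63 = -1210 - 62/63 = -76292/63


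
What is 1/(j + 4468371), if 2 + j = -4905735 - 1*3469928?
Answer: -1/3907294 ≈ -2.5593e-7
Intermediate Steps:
j = -8375665 (j = -2 + (-4905735 - 1*3469928) = -2 + (-4905735 - 3469928) = -2 - 8375663 = -8375665)
1/(j + 4468371) = 1/(-8375665 + 4468371) = 1/(-3907294) = -1/3907294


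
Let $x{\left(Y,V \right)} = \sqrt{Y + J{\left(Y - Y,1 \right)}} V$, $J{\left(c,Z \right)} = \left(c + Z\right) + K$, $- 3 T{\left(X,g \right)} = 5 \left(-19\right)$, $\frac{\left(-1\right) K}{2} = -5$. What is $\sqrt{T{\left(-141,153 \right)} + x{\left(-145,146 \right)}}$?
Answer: $\frac{\sqrt{285 + 1314 i \sqrt{134}}}{3} \approx 29.343 + 28.798 i$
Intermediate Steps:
$K = 10$ ($K = \left(-2\right) \left(-5\right) = 10$)
$T{\left(X,g \right)} = \frac{95}{3}$ ($T{\left(X,g \right)} = - \frac{5 \left(-19\right)}{3} = \left(- \frac{1}{3}\right) \left(-95\right) = \frac{95}{3}$)
$J{\left(c,Z \right)} = 10 + Z + c$ ($J{\left(c,Z \right)} = \left(c + Z\right) + 10 = \left(Z + c\right) + 10 = 10 + Z + c$)
$x{\left(Y,V \right)} = V \sqrt{11 + Y}$ ($x{\left(Y,V \right)} = \sqrt{Y + \left(10 + 1 + \left(Y - Y\right)\right)} V = \sqrt{Y + \left(10 + 1 + 0\right)} V = \sqrt{Y + 11} V = \sqrt{11 + Y} V = V \sqrt{11 + Y}$)
$\sqrt{T{\left(-141,153 \right)} + x{\left(-145,146 \right)}} = \sqrt{\frac{95}{3} + 146 \sqrt{11 - 145}} = \sqrt{\frac{95}{3} + 146 \sqrt{-134}} = \sqrt{\frac{95}{3} + 146 i \sqrt{134}}$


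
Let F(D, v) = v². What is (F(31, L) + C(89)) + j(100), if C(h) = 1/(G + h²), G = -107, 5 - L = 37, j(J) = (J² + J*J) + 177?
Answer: 165664615/7814 ≈ 21201.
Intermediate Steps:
j(J) = 177 + 2*J² (j(J) = (J² + J²) + 177 = 2*J² + 177 = 177 + 2*J²)
L = -32 (L = 5 - 1*37 = 5 - 37 = -32)
C(h) = 1/(-107 + h²)
(F(31, L) + C(89)) + j(100) = ((-32)² + 1/(-107 + 89²)) + (177 + 2*100²) = (1024 + 1/(-107 + 7921)) + (177 + 2*10000) = (1024 + 1/7814) + (177 + 20000) = (1024 + 1/7814) + 20177 = 8001537/7814 + 20177 = 165664615/7814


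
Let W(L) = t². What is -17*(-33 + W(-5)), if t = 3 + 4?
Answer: -272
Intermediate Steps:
t = 7
W(L) = 49 (W(L) = 7² = 49)
-17*(-33 + W(-5)) = -17*(-33 + 49) = -17*16 = -272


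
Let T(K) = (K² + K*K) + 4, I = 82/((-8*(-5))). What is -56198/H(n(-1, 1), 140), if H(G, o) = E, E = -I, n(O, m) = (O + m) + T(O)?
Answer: 1123960/41 ≈ 27414.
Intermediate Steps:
I = 41/20 (I = 82/40 = 82*(1/40) = 41/20 ≈ 2.0500)
T(K) = 4 + 2*K² (T(K) = (K² + K²) + 4 = 2*K² + 4 = 4 + 2*K²)
n(O, m) = 4 + O + m + 2*O² (n(O, m) = (O + m) + (4 + 2*O²) = 4 + O + m + 2*O²)
E = -41/20 (E = -1*41/20 = -41/20 ≈ -2.0500)
H(G, o) = -41/20
-56198/H(n(-1, 1), 140) = -56198/(-41/20) = -56198*(-20/41) = 1123960/41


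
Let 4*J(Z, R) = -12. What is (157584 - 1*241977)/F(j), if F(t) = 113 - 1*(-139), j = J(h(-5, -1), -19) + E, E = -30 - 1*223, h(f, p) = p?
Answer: -9377/28 ≈ -334.89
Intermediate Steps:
E = -253 (E = -30 - 223 = -253)
J(Z, R) = -3 (J(Z, R) = (1/4)*(-12) = -3)
j = -256 (j = -3 - 253 = -256)
F(t) = 252 (F(t) = 113 + 139 = 252)
(157584 - 1*241977)/F(j) = (157584 - 1*241977)/252 = (157584 - 241977)*(1/252) = -84393*1/252 = -9377/28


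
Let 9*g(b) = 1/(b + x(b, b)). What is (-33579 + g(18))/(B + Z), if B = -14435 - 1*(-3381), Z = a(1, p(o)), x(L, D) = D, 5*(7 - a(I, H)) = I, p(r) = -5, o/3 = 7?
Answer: 54397975/17896464 ≈ 3.0396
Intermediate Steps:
o = 21 (o = 3*7 = 21)
a(I, H) = 7 - I/5
Z = 34/5 (Z = 7 - ⅕*1 = 7 - ⅕ = 34/5 ≈ 6.8000)
g(b) = 1/(18*b) (g(b) = 1/(9*(b + b)) = 1/(9*((2*b))) = (1/(2*b))/9 = 1/(18*b))
B = -11054 (B = -14435 + 3381 = -11054)
(-33579 + g(18))/(B + Z) = (-33579 + (1/18)/18)/(-11054 + 34/5) = (-33579 + (1/18)*(1/18))/(-55236/5) = (-33579 + 1/324)*(-5/55236) = -10879595/324*(-5/55236) = 54397975/17896464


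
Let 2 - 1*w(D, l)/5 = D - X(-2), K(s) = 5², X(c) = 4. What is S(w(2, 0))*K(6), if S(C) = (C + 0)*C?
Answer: 10000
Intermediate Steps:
K(s) = 25
w(D, l) = 30 - 5*D (w(D, l) = 10 - 5*(D - 1*4) = 10 - 5*(D - 4) = 10 - 5*(-4 + D) = 10 + (20 - 5*D) = 30 - 5*D)
S(C) = C² (S(C) = C*C = C²)
S(w(2, 0))*K(6) = (30 - 5*2)²*25 = (30 - 10)²*25 = 20²*25 = 400*25 = 10000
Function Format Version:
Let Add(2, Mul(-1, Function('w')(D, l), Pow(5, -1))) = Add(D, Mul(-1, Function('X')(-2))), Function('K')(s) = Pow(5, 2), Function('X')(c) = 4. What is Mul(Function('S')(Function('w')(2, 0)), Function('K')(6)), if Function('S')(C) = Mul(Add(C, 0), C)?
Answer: 10000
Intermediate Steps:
Function('K')(s) = 25
Function('w')(D, l) = Add(30, Mul(-5, D)) (Function('w')(D, l) = Add(10, Mul(-5, Add(D, Mul(-1, 4)))) = Add(10, Mul(-5, Add(D, -4))) = Add(10, Mul(-5, Add(-4, D))) = Add(10, Add(20, Mul(-5, D))) = Add(30, Mul(-5, D)))
Function('S')(C) = Pow(C, 2) (Function('S')(C) = Mul(C, C) = Pow(C, 2))
Mul(Function('S')(Function('w')(2, 0)), Function('K')(6)) = Mul(Pow(Add(30, Mul(-5, 2)), 2), 25) = Mul(Pow(Add(30, -10), 2), 25) = Mul(Pow(20, 2), 25) = Mul(400, 25) = 10000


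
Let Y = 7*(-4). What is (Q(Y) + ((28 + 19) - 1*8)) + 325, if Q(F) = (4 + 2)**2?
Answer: 400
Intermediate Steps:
Y = -28
Q(F) = 36 (Q(F) = 6**2 = 36)
(Q(Y) + ((28 + 19) - 1*8)) + 325 = (36 + ((28 + 19) - 1*8)) + 325 = (36 + (47 - 8)) + 325 = (36 + 39) + 325 = 75 + 325 = 400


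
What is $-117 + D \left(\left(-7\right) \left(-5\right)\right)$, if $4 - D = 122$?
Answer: $-4247$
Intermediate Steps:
$D = -118$ ($D = 4 - 122 = -118$)
$-117 + D \left(\left(-7\right) \left(-5\right)\right) = -117 - 118 \left(\left(-7\right) \left(-5\right)\right) = -117 - 4130 = -4247$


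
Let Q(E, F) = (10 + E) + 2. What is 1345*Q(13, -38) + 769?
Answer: 34394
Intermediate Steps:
Q(E, F) = 12 + E
1345*Q(13, -38) + 769 = 1345*(12 + 13) + 769 = 1345*25 + 769 = 33625 + 769 = 34394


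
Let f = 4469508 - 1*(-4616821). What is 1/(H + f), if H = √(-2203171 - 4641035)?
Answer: 9086329/82561381540447 - I*√6844206/82561381540447 ≈ 1.1006e-7 - 3.1687e-11*I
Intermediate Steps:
f = 9086329 (f = 4469508 + 4616821 = 9086329)
H = I*√6844206 (H = √(-6844206) = I*√6844206 ≈ 2616.1*I)
1/(H + f) = 1/(I*√6844206 + 9086329) = 1/(9086329 + I*√6844206)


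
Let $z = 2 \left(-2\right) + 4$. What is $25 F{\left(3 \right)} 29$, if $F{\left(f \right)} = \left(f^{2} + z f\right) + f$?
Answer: $8700$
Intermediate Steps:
$z = 0$ ($z = -4 + 4 = 0$)
$F{\left(f \right)} = f + f^{2}$ ($F{\left(f \right)} = \left(f^{2} + 0 f\right) + f = \left(f^{2} + 0\right) + f = f^{2} + f = f + f^{2}$)
$25 F{\left(3 \right)} 29 = 25 \cdot 3 \left(1 + 3\right) 29 = 25 \cdot 3 \cdot 4 \cdot 29 = 25 \cdot 12 \cdot 29 = 300 \cdot 29 = 8700$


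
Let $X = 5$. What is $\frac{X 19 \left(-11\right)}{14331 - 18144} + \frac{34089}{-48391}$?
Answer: $- \frac{2561702}{5952093} \approx -0.43039$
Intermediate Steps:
$\frac{X 19 \left(-11\right)}{14331 - 18144} + \frac{34089}{-48391} = \frac{5 \cdot 19 \left(-11\right)}{14331 - 18144} + \frac{34089}{-48391} = \frac{95 \left(-11\right)}{14331 - 18144} + 34089 \left(- \frac{1}{48391}\right) = - \frac{1045}{-3813} - \frac{34089}{48391} = \left(-1045\right) \left(- \frac{1}{3813}\right) - \frac{34089}{48391} = \frac{1045}{3813} - \frac{34089}{48391} = - \frac{2561702}{5952093}$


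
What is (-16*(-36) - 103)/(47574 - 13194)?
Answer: 473/34380 ≈ 0.013758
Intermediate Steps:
(-16*(-36) - 103)/(47574 - 13194) = (576 - 103)/34380 = 473*(1/34380) = 473/34380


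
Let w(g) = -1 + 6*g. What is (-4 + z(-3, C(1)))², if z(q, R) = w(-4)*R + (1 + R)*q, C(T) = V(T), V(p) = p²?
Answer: 1225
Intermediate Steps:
C(T) = T²
z(q, R) = -25*R + q*(1 + R) (z(q, R) = (-1 + 6*(-4))*R + (1 + R)*q = (-1 - 24)*R + q*(1 + R) = -25*R + q*(1 + R))
(-4 + z(-3, C(1)))² = (-4 + (-3 - 25*1² + 1²*(-3)))² = (-4 + (-3 - 25*1 + 1*(-3)))² = (-4 + (-3 - 25 - 3))² = (-4 - 31)² = (-35)² = 1225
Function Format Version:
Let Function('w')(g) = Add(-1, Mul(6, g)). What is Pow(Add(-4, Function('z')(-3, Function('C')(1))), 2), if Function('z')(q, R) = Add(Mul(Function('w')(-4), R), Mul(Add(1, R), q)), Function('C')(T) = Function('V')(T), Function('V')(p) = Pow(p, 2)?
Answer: 1225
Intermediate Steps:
Function('C')(T) = Pow(T, 2)
Function('z')(q, R) = Add(Mul(-25, R), Mul(q, Add(1, R))) (Function('z')(q, R) = Add(Mul(Add(-1, Mul(6, -4)), R), Mul(Add(1, R), q)) = Add(Mul(Add(-1, -24), R), Mul(q, Add(1, R))) = Add(Mul(-25, R), Mul(q, Add(1, R))))
Pow(Add(-4, Function('z')(-3, Function('C')(1))), 2) = Pow(Add(-4, Add(-3, Mul(-25, Pow(1, 2)), Mul(Pow(1, 2), -3))), 2) = Pow(Add(-4, Add(-3, Mul(-25, 1), Mul(1, -3))), 2) = Pow(Add(-4, Add(-3, -25, -3)), 2) = Pow(Add(-4, -31), 2) = Pow(-35, 2) = 1225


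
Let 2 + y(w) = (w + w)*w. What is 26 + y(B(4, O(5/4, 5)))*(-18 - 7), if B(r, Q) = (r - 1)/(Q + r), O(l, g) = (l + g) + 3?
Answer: 206284/2809 ≈ 73.437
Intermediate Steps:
O(l, g) = 3 + g + l (O(l, g) = (g + l) + 3 = 3 + g + l)
B(r, Q) = (-1 + r)/(Q + r)
y(w) = -2 + 2*w² (y(w) = -2 + (w + w)*w = -2 + (2*w)*w = -2 + 2*w²)
26 + y(B(4, O(5/4, 5)))*(-18 - 7) = 26 + (-2 + 2*((-1 + 4)/((3 + 5 + 5/4) + 4))²)*(-18 - 7) = 26 + (-2 + 2*(3/((3 + 5 + 5*(¼)) + 4))²)*(-25) = 26 + (-2 + 2*(3/((3 + 5 + 5/4) + 4))²)*(-25) = 26 + (-2 + 2*(3/(37/4 + 4))²)*(-25) = 26 + (-2 + 2*(3/(53/4))²)*(-25) = 26 + (-2 + 2*((4/53)*3)²)*(-25) = 26 + (-2 + 2*(12/53)²)*(-25) = 26 + (-2 + 2*(144/2809))*(-25) = 26 + (-2 + 288/2809)*(-25) = 26 - 5330/2809*(-25) = 26 + 133250/2809 = 206284/2809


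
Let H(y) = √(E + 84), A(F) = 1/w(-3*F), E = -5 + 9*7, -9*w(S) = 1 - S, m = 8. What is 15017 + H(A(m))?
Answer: 15017 + √142 ≈ 15029.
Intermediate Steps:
w(S) = -⅑ + S/9 (w(S) = -(1 - S)/9 = -⅑ + S/9)
E = 58 (E = -5 + 63 = 58)
A(F) = 1/(-⅑ - F/3) (A(F) = 1/(-⅑ + (-3*F)/9) = 1/(-⅑ - F/3))
H(y) = √142 (H(y) = √(58 + 84) = √142)
15017 + H(A(m)) = 15017 + √142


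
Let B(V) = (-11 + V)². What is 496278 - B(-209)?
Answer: 447878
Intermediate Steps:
496278 - B(-209) = 496278 - (-11 - 209)² = 496278 - 1*(-220)² = 496278 - 1*48400 = 496278 - 48400 = 447878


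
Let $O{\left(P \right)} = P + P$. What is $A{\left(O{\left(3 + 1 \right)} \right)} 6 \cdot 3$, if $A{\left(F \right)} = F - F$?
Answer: $0$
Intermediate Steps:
$O{\left(P \right)} = 2 P$
$A{\left(F \right)} = 0$
$A{\left(O{\left(3 + 1 \right)} \right)} 6 \cdot 3 = 0 \cdot 6 \cdot 3 = 0 \cdot 18 = 0$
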